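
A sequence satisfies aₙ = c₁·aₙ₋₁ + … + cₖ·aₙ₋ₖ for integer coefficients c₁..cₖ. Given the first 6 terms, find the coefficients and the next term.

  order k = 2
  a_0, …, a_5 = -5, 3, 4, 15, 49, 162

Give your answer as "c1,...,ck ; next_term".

  a_2 = 3·3 + 1·-5 = 4
  a_3 = 3·4 + 1·3 = 15
  a_4 = 3·15 + 1·4 = 49
  a_5 = 3·49 + 1·15 = 162
  a_6 = 3·162 + 1·49 = 535

3,1 ; 535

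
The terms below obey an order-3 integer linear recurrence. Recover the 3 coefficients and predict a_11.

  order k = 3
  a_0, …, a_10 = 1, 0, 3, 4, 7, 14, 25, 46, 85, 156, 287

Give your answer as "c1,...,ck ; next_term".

1,1,1 ; 528

  a_3 = 1·3 + 1·0 + 1·1 = 4
  a_4 = 1·4 + 1·3 + 1·0 = 7
  a_5 = 1·7 + 1·4 + 1·3 = 14
  a_6 = 1·14 + 1·7 + 1·4 = 25
  a_7 = 1·25 + 1·14 + 1·7 = 46
  a_8 = 1·46 + 1·25 + 1·14 = 85
  a_9 = 1·85 + 1·46 + 1·25 = 156
  a_10 = 1·156 + 1·85 + 1·46 = 287
  a_11 = 1·287 + 1·156 + 1·85 = 528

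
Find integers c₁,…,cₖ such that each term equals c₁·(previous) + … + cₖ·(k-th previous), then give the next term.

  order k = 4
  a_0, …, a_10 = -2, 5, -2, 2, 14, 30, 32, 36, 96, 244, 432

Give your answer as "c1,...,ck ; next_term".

  a_4 = 2·2 + -2·-2 + 2·5 + 2·-2 = 14
  a_5 = 2·14 + -2·2 + 2·-2 + 2·5 = 30
  a_6 = 2·30 + -2·14 + 2·2 + 2·-2 = 32
  a_7 = 2·32 + -2·30 + 2·14 + 2·2 = 36
  a_8 = 2·36 + -2·32 + 2·30 + 2·14 = 96
  a_9 = 2·96 + -2·36 + 2·32 + 2·30 = 244
  a_10 = 2·244 + -2·96 + 2·36 + 2·32 = 432
  a_11 = 2·432 + -2·244 + 2·96 + 2·36 = 640

2,-2,2,2 ; 640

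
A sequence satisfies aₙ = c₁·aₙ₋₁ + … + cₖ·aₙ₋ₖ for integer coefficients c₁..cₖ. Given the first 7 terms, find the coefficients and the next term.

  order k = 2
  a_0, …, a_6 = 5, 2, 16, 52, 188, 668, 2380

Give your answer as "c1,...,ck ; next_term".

  a_2 = 3·2 + 2·5 = 16
  a_3 = 3·16 + 2·2 = 52
  a_4 = 3·52 + 2·16 = 188
  a_5 = 3·188 + 2·52 = 668
  a_6 = 3·668 + 2·188 = 2380
  a_7 = 3·2380 + 2·668 = 8476

3,2 ; 8476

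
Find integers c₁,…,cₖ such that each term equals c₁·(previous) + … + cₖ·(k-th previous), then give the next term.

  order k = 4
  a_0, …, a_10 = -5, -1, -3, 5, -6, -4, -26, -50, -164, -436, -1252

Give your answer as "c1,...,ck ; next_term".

  a_4 = 2·5 + 2·-3 + 0·-1 + 2·-5 = -6
  a_5 = 2·-6 + 2·5 + 0·-3 + 2·-1 = -4
  a_6 = 2·-4 + 2·-6 + 0·5 + 2·-3 = -26
  a_7 = 2·-26 + 2·-4 + 0·-6 + 2·5 = -50
  a_8 = 2·-50 + 2·-26 + 0·-4 + 2·-6 = -164
  a_9 = 2·-164 + 2·-50 + 0·-26 + 2·-4 = -436
  a_10 = 2·-436 + 2·-164 + 0·-50 + 2·-26 = -1252
  a_11 = 2·-1252 + 2·-436 + 0·-164 + 2·-50 = -3476

2,2,0,2 ; -3476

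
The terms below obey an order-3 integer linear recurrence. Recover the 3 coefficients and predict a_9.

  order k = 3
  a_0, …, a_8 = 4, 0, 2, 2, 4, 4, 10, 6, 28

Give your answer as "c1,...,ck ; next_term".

-1,3,1 ; 0

  a_3 = -1·2 + 3·0 + 1·4 = 2
  a_4 = -1·2 + 3·2 + 1·0 = 4
  a_5 = -1·4 + 3·2 + 1·2 = 4
  a_6 = -1·4 + 3·4 + 1·2 = 10
  a_7 = -1·10 + 3·4 + 1·4 = 6
  a_8 = -1·6 + 3·10 + 1·4 = 28
  a_9 = -1·28 + 3·6 + 1·10 = 0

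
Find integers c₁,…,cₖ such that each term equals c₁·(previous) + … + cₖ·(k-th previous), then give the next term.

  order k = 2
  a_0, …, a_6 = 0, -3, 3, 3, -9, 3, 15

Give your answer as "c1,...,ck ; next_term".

  a_2 = -1·-3 + -2·0 = 3
  a_3 = -1·3 + -2·-3 = 3
  a_4 = -1·3 + -2·3 = -9
  a_5 = -1·-9 + -2·3 = 3
  a_6 = -1·3 + -2·-9 = 15
  a_7 = -1·15 + -2·3 = -21

-1,-2 ; -21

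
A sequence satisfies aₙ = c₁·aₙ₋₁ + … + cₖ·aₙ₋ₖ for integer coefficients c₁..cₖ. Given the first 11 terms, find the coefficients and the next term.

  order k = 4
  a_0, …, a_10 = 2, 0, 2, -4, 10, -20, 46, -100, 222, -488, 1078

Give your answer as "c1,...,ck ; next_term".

  a_4 = -1·-4 + 2·2 + -1·0 + 1·2 = 10
  a_5 = -1·10 + 2·-4 + -1·2 + 1·0 = -20
  a_6 = -1·-20 + 2·10 + -1·-4 + 1·2 = 46
  a_7 = -1·46 + 2·-20 + -1·10 + 1·-4 = -100
  a_8 = -1·-100 + 2·46 + -1·-20 + 1·10 = 222
  a_9 = -1·222 + 2·-100 + -1·46 + 1·-20 = -488
  a_10 = -1·-488 + 2·222 + -1·-100 + 1·46 = 1078
  a_11 = -1·1078 + 2·-488 + -1·222 + 1·-100 = -2376

-1,2,-1,1 ; -2376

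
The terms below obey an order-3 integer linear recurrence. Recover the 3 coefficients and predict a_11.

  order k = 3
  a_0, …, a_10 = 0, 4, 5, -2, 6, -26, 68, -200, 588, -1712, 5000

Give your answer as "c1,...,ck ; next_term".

-2,2,-2 ; -14600

  a_3 = -2·5 + 2·4 + -2·0 = -2
  a_4 = -2·-2 + 2·5 + -2·4 = 6
  a_5 = -2·6 + 2·-2 + -2·5 = -26
  a_6 = -2·-26 + 2·6 + -2·-2 = 68
  a_7 = -2·68 + 2·-26 + -2·6 = -200
  a_8 = -2·-200 + 2·68 + -2·-26 = 588
  a_9 = -2·588 + 2·-200 + -2·68 = -1712
  a_10 = -2·-1712 + 2·588 + -2·-200 = 5000
  a_11 = -2·5000 + 2·-1712 + -2·588 = -14600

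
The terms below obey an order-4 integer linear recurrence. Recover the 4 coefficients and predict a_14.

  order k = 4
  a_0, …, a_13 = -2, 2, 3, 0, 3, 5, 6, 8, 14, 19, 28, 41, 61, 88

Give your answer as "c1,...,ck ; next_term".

0,1,1,1 ; 130

  a_4 = 0·0 + 1·3 + 1·2 + 1·-2 = 3
  a_5 = 0·3 + 1·0 + 1·3 + 1·2 = 5
  a_6 = 0·5 + 1·3 + 1·0 + 1·3 = 6
  a_7 = 0·6 + 1·5 + 1·3 + 1·0 = 8
  a_8 = 0·8 + 1·6 + 1·5 + 1·3 = 14
  a_9 = 0·14 + 1·8 + 1·6 + 1·5 = 19
  a_10 = 0·19 + 1·14 + 1·8 + 1·6 = 28
  a_11 = 0·28 + 1·19 + 1·14 + 1·8 = 41
  a_12 = 0·41 + 1·28 + 1·19 + 1·14 = 61
  a_13 = 0·61 + 1·41 + 1·28 + 1·19 = 88
  a_14 = 0·88 + 1·61 + 1·41 + 1·28 = 130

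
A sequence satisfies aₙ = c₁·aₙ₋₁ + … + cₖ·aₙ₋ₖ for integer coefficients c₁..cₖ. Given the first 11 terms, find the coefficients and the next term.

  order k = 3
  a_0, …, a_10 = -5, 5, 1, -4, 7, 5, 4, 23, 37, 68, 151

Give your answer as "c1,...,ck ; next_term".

  a_3 = 1·1 + 1·5 + 2·-5 = -4
  a_4 = 1·-4 + 1·1 + 2·5 = 7
  a_5 = 1·7 + 1·-4 + 2·1 = 5
  a_6 = 1·5 + 1·7 + 2·-4 = 4
  a_7 = 1·4 + 1·5 + 2·7 = 23
  a_8 = 1·23 + 1·4 + 2·5 = 37
  a_9 = 1·37 + 1·23 + 2·4 = 68
  a_10 = 1·68 + 1·37 + 2·23 = 151
  a_11 = 1·151 + 1·68 + 2·37 = 293

1,1,2 ; 293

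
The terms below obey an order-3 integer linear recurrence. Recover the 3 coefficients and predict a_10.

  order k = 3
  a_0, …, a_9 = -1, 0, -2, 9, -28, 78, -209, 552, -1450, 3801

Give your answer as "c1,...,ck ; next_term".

-4,-4,-1 ; -9956

  a_3 = -4·-2 + -4·0 + -1·-1 = 9
  a_4 = -4·9 + -4·-2 + -1·0 = -28
  a_5 = -4·-28 + -4·9 + -1·-2 = 78
  a_6 = -4·78 + -4·-28 + -1·9 = -209
  a_7 = -4·-209 + -4·78 + -1·-28 = 552
  a_8 = -4·552 + -4·-209 + -1·78 = -1450
  a_9 = -4·-1450 + -4·552 + -1·-209 = 3801
  a_10 = -4·3801 + -4·-1450 + -1·552 = -9956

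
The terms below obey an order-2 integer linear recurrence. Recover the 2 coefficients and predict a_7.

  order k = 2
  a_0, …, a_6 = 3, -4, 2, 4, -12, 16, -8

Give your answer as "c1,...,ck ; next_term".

  a_2 = -2·-4 + -2·3 = 2
  a_3 = -2·2 + -2·-4 = 4
  a_4 = -2·4 + -2·2 = -12
  a_5 = -2·-12 + -2·4 = 16
  a_6 = -2·16 + -2·-12 = -8
  a_7 = -2·-8 + -2·16 = -16

-2,-2 ; -16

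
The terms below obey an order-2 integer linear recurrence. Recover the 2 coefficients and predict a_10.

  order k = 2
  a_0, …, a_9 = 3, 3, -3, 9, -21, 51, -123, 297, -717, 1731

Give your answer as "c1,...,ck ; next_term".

  a_2 = -2·3 + 1·3 = -3
  a_3 = -2·-3 + 1·3 = 9
  a_4 = -2·9 + 1·-3 = -21
  a_5 = -2·-21 + 1·9 = 51
  a_6 = -2·51 + 1·-21 = -123
  a_7 = -2·-123 + 1·51 = 297
  a_8 = -2·297 + 1·-123 = -717
  a_9 = -2·-717 + 1·297 = 1731
  a_10 = -2·1731 + 1·-717 = -4179

-2,1 ; -4179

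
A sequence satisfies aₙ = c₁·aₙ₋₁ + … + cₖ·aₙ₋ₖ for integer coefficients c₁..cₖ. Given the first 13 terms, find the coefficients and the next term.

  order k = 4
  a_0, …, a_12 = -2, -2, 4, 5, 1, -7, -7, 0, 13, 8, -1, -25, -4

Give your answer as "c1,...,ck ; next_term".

-1,0,-2,-1 ; -2

  a_4 = -1·5 + 0·4 + -2·-2 + -1·-2 = 1
  a_5 = -1·1 + 0·5 + -2·4 + -1·-2 = -7
  a_6 = -1·-7 + 0·1 + -2·5 + -1·4 = -7
  a_7 = -1·-7 + 0·-7 + -2·1 + -1·5 = 0
  a_8 = -1·0 + 0·-7 + -2·-7 + -1·1 = 13
  a_9 = -1·13 + 0·0 + -2·-7 + -1·-7 = 8
  a_10 = -1·8 + 0·13 + -2·0 + -1·-7 = -1
  a_11 = -1·-1 + 0·8 + -2·13 + -1·0 = -25
  a_12 = -1·-25 + 0·-1 + -2·8 + -1·13 = -4
  a_13 = -1·-4 + 0·-25 + -2·-1 + -1·8 = -2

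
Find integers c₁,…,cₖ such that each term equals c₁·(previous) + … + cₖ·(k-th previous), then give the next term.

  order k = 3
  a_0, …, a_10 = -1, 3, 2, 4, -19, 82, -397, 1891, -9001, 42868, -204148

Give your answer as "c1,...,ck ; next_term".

  a_3 = -4·2 + 3·3 + -3·-1 = 4
  a_4 = -4·4 + 3·2 + -3·3 = -19
  a_5 = -4·-19 + 3·4 + -3·2 = 82
  a_6 = -4·82 + 3·-19 + -3·4 = -397
  a_7 = -4·-397 + 3·82 + -3·-19 = 1891
  a_8 = -4·1891 + 3·-397 + -3·82 = -9001
  a_9 = -4·-9001 + 3·1891 + -3·-397 = 42868
  a_10 = -4·42868 + 3·-9001 + -3·1891 = -204148
  a_11 = -4·-204148 + 3·42868 + -3·-9001 = 972199

-4,3,-3 ; 972199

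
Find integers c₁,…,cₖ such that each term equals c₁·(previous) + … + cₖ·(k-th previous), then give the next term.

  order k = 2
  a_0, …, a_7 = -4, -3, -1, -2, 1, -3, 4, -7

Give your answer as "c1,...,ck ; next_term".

  a_2 = -1·-3 + 1·-4 = -1
  a_3 = -1·-1 + 1·-3 = -2
  a_4 = -1·-2 + 1·-1 = 1
  a_5 = -1·1 + 1·-2 = -3
  a_6 = -1·-3 + 1·1 = 4
  a_7 = -1·4 + 1·-3 = -7
  a_8 = -1·-7 + 1·4 = 11

-1,1 ; 11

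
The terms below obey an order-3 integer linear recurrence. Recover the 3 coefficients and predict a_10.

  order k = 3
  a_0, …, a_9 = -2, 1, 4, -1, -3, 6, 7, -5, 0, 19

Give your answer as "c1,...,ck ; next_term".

  a_3 = 1·4 + -1·1 + 2·-2 = -1
  a_4 = 1·-1 + -1·4 + 2·1 = -3
  a_5 = 1·-3 + -1·-1 + 2·4 = 6
  a_6 = 1·6 + -1·-3 + 2·-1 = 7
  a_7 = 1·7 + -1·6 + 2·-3 = -5
  a_8 = 1·-5 + -1·7 + 2·6 = 0
  a_9 = 1·0 + -1·-5 + 2·7 = 19
  a_10 = 1·19 + -1·0 + 2·-5 = 9

1,-1,2 ; 9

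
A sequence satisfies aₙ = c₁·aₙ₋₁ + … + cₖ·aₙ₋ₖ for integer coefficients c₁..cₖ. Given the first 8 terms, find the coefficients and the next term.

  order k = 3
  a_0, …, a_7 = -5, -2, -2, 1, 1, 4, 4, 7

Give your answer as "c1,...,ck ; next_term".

1,1,-1 ; 7

  a_3 = 1·-2 + 1·-2 + -1·-5 = 1
  a_4 = 1·1 + 1·-2 + -1·-2 = 1
  a_5 = 1·1 + 1·1 + -1·-2 = 4
  a_6 = 1·4 + 1·1 + -1·1 = 4
  a_7 = 1·4 + 1·4 + -1·1 = 7
  a_8 = 1·7 + 1·4 + -1·4 = 7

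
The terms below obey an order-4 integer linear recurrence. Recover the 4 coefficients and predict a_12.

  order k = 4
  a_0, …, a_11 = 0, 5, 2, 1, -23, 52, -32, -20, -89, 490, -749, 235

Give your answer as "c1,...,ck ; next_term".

-2,-3,-3,3 ; 40

  a_4 = -2·1 + -3·2 + -3·5 + 3·0 = -23
  a_5 = -2·-23 + -3·1 + -3·2 + 3·5 = 52
  a_6 = -2·52 + -3·-23 + -3·1 + 3·2 = -32
  a_7 = -2·-32 + -3·52 + -3·-23 + 3·1 = -20
  a_8 = -2·-20 + -3·-32 + -3·52 + 3·-23 = -89
  a_9 = -2·-89 + -3·-20 + -3·-32 + 3·52 = 490
  a_10 = -2·490 + -3·-89 + -3·-20 + 3·-32 = -749
  a_11 = -2·-749 + -3·490 + -3·-89 + 3·-20 = 235
  a_12 = -2·235 + -3·-749 + -3·490 + 3·-89 = 40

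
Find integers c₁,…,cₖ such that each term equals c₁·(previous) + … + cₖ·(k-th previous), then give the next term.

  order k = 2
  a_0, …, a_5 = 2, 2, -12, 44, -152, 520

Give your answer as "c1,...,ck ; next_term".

  a_2 = -4·2 + -2·2 = -12
  a_3 = -4·-12 + -2·2 = 44
  a_4 = -4·44 + -2·-12 = -152
  a_5 = -4·-152 + -2·44 = 520
  a_6 = -4·520 + -2·-152 = -1776

-4,-2 ; -1776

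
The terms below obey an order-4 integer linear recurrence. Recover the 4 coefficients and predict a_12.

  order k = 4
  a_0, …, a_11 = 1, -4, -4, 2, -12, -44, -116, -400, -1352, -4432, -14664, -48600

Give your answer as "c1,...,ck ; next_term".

  a_4 = 3·2 + 0·-4 + 4·-4 + -2·1 = -12
  a_5 = 3·-12 + 0·2 + 4·-4 + -2·-4 = -44
  a_6 = 3·-44 + 0·-12 + 4·2 + -2·-4 = -116
  a_7 = 3·-116 + 0·-44 + 4·-12 + -2·2 = -400
  a_8 = 3·-400 + 0·-116 + 4·-44 + -2·-12 = -1352
  a_9 = 3·-1352 + 0·-400 + 4·-116 + -2·-44 = -4432
  a_10 = 3·-4432 + 0·-1352 + 4·-400 + -2·-116 = -14664
  a_11 = 3·-14664 + 0·-4432 + 4·-1352 + -2·-400 = -48600
  a_12 = 3·-48600 + 0·-14664 + 4·-4432 + -2·-1352 = -160824

3,0,4,-2 ; -160824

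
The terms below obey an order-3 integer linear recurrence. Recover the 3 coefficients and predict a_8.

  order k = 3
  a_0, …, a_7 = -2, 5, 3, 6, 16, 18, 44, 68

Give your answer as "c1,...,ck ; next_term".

0,2,2 ; 124

  a_3 = 0·3 + 2·5 + 2·-2 = 6
  a_4 = 0·6 + 2·3 + 2·5 = 16
  a_5 = 0·16 + 2·6 + 2·3 = 18
  a_6 = 0·18 + 2·16 + 2·6 = 44
  a_7 = 0·44 + 2·18 + 2·16 = 68
  a_8 = 0·68 + 2·44 + 2·18 = 124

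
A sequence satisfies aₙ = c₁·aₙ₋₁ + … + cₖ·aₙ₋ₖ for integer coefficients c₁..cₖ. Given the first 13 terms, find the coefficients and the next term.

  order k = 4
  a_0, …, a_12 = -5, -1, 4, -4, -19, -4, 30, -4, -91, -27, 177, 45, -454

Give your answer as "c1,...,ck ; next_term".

1,-2,2,1 ; -217

  a_4 = 1·-4 + -2·4 + 2·-1 + 1·-5 = -19
  a_5 = 1·-19 + -2·-4 + 2·4 + 1·-1 = -4
  a_6 = 1·-4 + -2·-19 + 2·-4 + 1·4 = 30
  a_7 = 1·30 + -2·-4 + 2·-19 + 1·-4 = -4
  a_8 = 1·-4 + -2·30 + 2·-4 + 1·-19 = -91
  a_9 = 1·-91 + -2·-4 + 2·30 + 1·-4 = -27
  a_10 = 1·-27 + -2·-91 + 2·-4 + 1·30 = 177
  a_11 = 1·177 + -2·-27 + 2·-91 + 1·-4 = 45
  a_12 = 1·45 + -2·177 + 2·-27 + 1·-91 = -454
  a_13 = 1·-454 + -2·45 + 2·177 + 1·-27 = -217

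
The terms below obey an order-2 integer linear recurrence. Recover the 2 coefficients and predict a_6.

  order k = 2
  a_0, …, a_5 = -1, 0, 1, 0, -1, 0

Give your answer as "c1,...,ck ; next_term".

0,-1 ; 1

  a_2 = 0·0 + -1·-1 = 1
  a_3 = 0·1 + -1·0 = 0
  a_4 = 0·0 + -1·1 = -1
  a_5 = 0·-1 + -1·0 = 0
  a_6 = 0·0 + -1·-1 = 1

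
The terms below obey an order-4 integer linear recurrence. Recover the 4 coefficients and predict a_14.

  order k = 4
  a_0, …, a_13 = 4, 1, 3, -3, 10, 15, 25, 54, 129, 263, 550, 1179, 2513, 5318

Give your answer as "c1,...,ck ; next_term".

1,1,2,2 ; 11289

  a_4 = 1·-3 + 1·3 + 2·1 + 2·4 = 10
  a_5 = 1·10 + 1·-3 + 2·3 + 2·1 = 15
  a_6 = 1·15 + 1·10 + 2·-3 + 2·3 = 25
  a_7 = 1·25 + 1·15 + 2·10 + 2·-3 = 54
  a_8 = 1·54 + 1·25 + 2·15 + 2·10 = 129
  a_9 = 1·129 + 1·54 + 2·25 + 2·15 = 263
  a_10 = 1·263 + 1·129 + 2·54 + 2·25 = 550
  a_11 = 1·550 + 1·263 + 2·129 + 2·54 = 1179
  a_12 = 1·1179 + 1·550 + 2·263 + 2·129 = 2513
  a_13 = 1·2513 + 1·1179 + 2·550 + 2·263 = 5318
  a_14 = 1·5318 + 1·2513 + 2·1179 + 2·550 = 11289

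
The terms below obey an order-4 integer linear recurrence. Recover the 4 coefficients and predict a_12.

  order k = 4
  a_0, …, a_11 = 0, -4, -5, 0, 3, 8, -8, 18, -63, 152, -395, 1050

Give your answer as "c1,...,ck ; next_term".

  a_4 = -2·0 + 1·-5 + -2·-4 + -1·0 = 3
  a_5 = -2·3 + 1·0 + -2·-5 + -1·-4 = 8
  a_6 = -2·8 + 1·3 + -2·0 + -1·-5 = -8
  a_7 = -2·-8 + 1·8 + -2·3 + -1·0 = 18
  a_8 = -2·18 + 1·-8 + -2·8 + -1·3 = -63
  a_9 = -2·-63 + 1·18 + -2·-8 + -1·8 = 152
  a_10 = -2·152 + 1·-63 + -2·18 + -1·-8 = -395
  a_11 = -2·-395 + 1·152 + -2·-63 + -1·18 = 1050
  a_12 = -2·1050 + 1·-395 + -2·152 + -1·-63 = -2736

-2,1,-2,-1 ; -2736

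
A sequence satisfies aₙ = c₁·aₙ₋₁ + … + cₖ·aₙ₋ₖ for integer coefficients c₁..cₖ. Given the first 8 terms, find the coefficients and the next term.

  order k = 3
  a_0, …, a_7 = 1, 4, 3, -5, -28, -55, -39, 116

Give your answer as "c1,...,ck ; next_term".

2,-2,-3 ; 475

  a_3 = 2·3 + -2·4 + -3·1 = -5
  a_4 = 2·-5 + -2·3 + -3·4 = -28
  a_5 = 2·-28 + -2·-5 + -3·3 = -55
  a_6 = 2·-55 + -2·-28 + -3·-5 = -39
  a_7 = 2·-39 + -2·-55 + -3·-28 = 116
  a_8 = 2·116 + -2·-39 + -3·-55 = 475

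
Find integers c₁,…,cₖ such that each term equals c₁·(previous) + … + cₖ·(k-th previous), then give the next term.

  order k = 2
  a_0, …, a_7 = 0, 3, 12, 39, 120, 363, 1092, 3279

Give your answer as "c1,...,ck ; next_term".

  a_2 = 4·3 + -3·0 = 12
  a_3 = 4·12 + -3·3 = 39
  a_4 = 4·39 + -3·12 = 120
  a_5 = 4·120 + -3·39 = 363
  a_6 = 4·363 + -3·120 = 1092
  a_7 = 4·1092 + -3·363 = 3279
  a_8 = 4·3279 + -3·1092 = 9840

4,-3 ; 9840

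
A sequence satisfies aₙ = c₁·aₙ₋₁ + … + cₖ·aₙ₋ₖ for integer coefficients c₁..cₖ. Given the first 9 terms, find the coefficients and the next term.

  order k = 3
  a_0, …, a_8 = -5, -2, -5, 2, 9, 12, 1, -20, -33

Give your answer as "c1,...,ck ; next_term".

1,-1,-1 ; -14

  a_3 = 1·-5 + -1·-2 + -1·-5 = 2
  a_4 = 1·2 + -1·-5 + -1·-2 = 9
  a_5 = 1·9 + -1·2 + -1·-5 = 12
  a_6 = 1·12 + -1·9 + -1·2 = 1
  a_7 = 1·1 + -1·12 + -1·9 = -20
  a_8 = 1·-20 + -1·1 + -1·12 = -33
  a_9 = 1·-33 + -1·-20 + -1·1 = -14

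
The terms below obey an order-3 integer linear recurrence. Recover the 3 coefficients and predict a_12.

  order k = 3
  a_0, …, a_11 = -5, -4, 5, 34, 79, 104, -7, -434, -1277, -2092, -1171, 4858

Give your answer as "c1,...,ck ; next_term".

2,-1,-4 ; 19255

  a_3 = 2·5 + -1·-4 + -4·-5 = 34
  a_4 = 2·34 + -1·5 + -4·-4 = 79
  a_5 = 2·79 + -1·34 + -4·5 = 104
  a_6 = 2·104 + -1·79 + -4·34 = -7
  a_7 = 2·-7 + -1·104 + -4·79 = -434
  a_8 = 2·-434 + -1·-7 + -4·104 = -1277
  a_9 = 2·-1277 + -1·-434 + -4·-7 = -2092
  a_10 = 2·-2092 + -1·-1277 + -4·-434 = -1171
  a_11 = 2·-1171 + -1·-2092 + -4·-1277 = 4858
  a_12 = 2·4858 + -1·-1171 + -4·-2092 = 19255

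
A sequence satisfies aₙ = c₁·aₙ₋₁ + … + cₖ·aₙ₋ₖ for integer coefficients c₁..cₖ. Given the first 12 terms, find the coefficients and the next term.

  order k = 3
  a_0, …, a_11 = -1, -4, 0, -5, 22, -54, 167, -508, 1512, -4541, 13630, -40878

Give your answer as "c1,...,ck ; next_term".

-2,2,-3 ; 122639

  a_3 = -2·0 + 2·-4 + -3·-1 = -5
  a_4 = -2·-5 + 2·0 + -3·-4 = 22
  a_5 = -2·22 + 2·-5 + -3·0 = -54
  a_6 = -2·-54 + 2·22 + -3·-5 = 167
  a_7 = -2·167 + 2·-54 + -3·22 = -508
  a_8 = -2·-508 + 2·167 + -3·-54 = 1512
  a_9 = -2·1512 + 2·-508 + -3·167 = -4541
  a_10 = -2·-4541 + 2·1512 + -3·-508 = 13630
  a_11 = -2·13630 + 2·-4541 + -3·1512 = -40878
  a_12 = -2·-40878 + 2·13630 + -3·-4541 = 122639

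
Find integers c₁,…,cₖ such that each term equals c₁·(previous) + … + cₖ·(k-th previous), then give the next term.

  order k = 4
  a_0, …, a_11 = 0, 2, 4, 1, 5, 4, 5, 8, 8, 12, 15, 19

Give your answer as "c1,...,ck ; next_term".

1,1,0,-1 ; 26

  a_4 = 1·1 + 1·4 + 0·2 + -1·0 = 5
  a_5 = 1·5 + 1·1 + 0·4 + -1·2 = 4
  a_6 = 1·4 + 1·5 + 0·1 + -1·4 = 5
  a_7 = 1·5 + 1·4 + 0·5 + -1·1 = 8
  a_8 = 1·8 + 1·5 + 0·4 + -1·5 = 8
  a_9 = 1·8 + 1·8 + 0·5 + -1·4 = 12
  a_10 = 1·12 + 1·8 + 0·8 + -1·5 = 15
  a_11 = 1·15 + 1·12 + 0·8 + -1·8 = 19
  a_12 = 1·19 + 1·15 + 0·12 + -1·8 = 26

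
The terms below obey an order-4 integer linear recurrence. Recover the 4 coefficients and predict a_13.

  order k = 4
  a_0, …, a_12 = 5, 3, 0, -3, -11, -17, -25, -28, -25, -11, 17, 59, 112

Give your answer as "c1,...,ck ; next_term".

  a_4 = 1·-3 + 1·0 + -1·3 + -1·5 = -11
  a_5 = 1·-11 + 1·-3 + -1·0 + -1·3 = -17
  a_6 = 1·-17 + 1·-11 + -1·-3 + -1·0 = -25
  a_7 = 1·-25 + 1·-17 + -1·-11 + -1·-3 = -28
  a_8 = 1·-28 + 1·-25 + -1·-17 + -1·-11 = -25
  a_9 = 1·-25 + 1·-28 + -1·-25 + -1·-17 = -11
  a_10 = 1·-11 + 1·-25 + -1·-28 + -1·-25 = 17
  a_11 = 1·17 + 1·-11 + -1·-25 + -1·-28 = 59
  a_12 = 1·59 + 1·17 + -1·-11 + -1·-25 = 112
  a_13 = 1·112 + 1·59 + -1·17 + -1·-11 = 165

1,1,-1,-1 ; 165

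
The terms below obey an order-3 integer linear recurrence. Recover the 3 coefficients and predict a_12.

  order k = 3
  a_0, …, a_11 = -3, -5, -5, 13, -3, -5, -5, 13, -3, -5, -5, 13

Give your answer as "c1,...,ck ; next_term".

  a_3 = -1·-5 + -1·-5 + -1·-3 = 13
  a_4 = -1·13 + -1·-5 + -1·-5 = -3
  a_5 = -1·-3 + -1·13 + -1·-5 = -5
  a_6 = -1·-5 + -1·-3 + -1·13 = -5
  a_7 = -1·-5 + -1·-5 + -1·-3 = 13
  a_8 = -1·13 + -1·-5 + -1·-5 = -3
  a_9 = -1·-3 + -1·13 + -1·-5 = -5
  a_10 = -1·-5 + -1·-3 + -1·13 = -5
  a_11 = -1·-5 + -1·-5 + -1·-3 = 13
  a_12 = -1·13 + -1·-5 + -1·-5 = -3

-1,-1,-1 ; -3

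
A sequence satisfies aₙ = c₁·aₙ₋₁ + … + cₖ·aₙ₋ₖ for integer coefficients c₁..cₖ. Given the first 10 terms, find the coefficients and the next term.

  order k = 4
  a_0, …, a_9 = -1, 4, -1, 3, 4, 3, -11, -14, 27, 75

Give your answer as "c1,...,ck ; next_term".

  a_4 = 1·3 + -3·-1 + 0·4 + 2·-1 = 4
  a_5 = 1·4 + -3·3 + 0·-1 + 2·4 = 3
  a_6 = 1·3 + -3·4 + 0·3 + 2·-1 = -11
  a_7 = 1·-11 + -3·3 + 0·4 + 2·3 = -14
  a_8 = 1·-14 + -3·-11 + 0·3 + 2·4 = 27
  a_9 = 1·27 + -3·-14 + 0·-11 + 2·3 = 75
  a_10 = 1·75 + -3·27 + 0·-14 + 2·-11 = -28

1,-3,0,2 ; -28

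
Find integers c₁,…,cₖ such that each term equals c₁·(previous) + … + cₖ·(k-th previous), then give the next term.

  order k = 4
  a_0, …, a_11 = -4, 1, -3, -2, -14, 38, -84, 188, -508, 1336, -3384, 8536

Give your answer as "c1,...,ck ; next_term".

  a_4 = -2·-2 + 0·-3 + -2·1 + 4·-4 = -14
  a_5 = -2·-14 + 0·-2 + -2·-3 + 4·1 = 38
  a_6 = -2·38 + 0·-14 + -2·-2 + 4·-3 = -84
  a_7 = -2·-84 + 0·38 + -2·-14 + 4·-2 = 188
  a_8 = -2·188 + 0·-84 + -2·38 + 4·-14 = -508
  a_9 = -2·-508 + 0·188 + -2·-84 + 4·38 = 1336
  a_10 = -2·1336 + 0·-508 + -2·188 + 4·-84 = -3384
  a_11 = -2·-3384 + 0·1336 + -2·-508 + 4·188 = 8536
  a_12 = -2·8536 + 0·-3384 + -2·1336 + 4·-508 = -21776

-2,0,-2,4 ; -21776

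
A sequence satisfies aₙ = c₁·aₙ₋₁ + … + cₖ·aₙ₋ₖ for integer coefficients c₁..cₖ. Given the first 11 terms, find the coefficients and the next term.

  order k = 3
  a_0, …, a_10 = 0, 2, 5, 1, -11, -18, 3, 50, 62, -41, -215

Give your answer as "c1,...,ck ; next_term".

1,-2,-1 ; -195

  a_3 = 1·5 + -2·2 + -1·0 = 1
  a_4 = 1·1 + -2·5 + -1·2 = -11
  a_5 = 1·-11 + -2·1 + -1·5 = -18
  a_6 = 1·-18 + -2·-11 + -1·1 = 3
  a_7 = 1·3 + -2·-18 + -1·-11 = 50
  a_8 = 1·50 + -2·3 + -1·-18 = 62
  a_9 = 1·62 + -2·50 + -1·3 = -41
  a_10 = 1·-41 + -2·62 + -1·50 = -215
  a_11 = 1·-215 + -2·-41 + -1·62 = -195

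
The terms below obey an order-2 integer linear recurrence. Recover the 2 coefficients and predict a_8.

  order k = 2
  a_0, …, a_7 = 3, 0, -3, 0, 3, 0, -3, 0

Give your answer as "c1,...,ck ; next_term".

  a_2 = 0·0 + -1·3 = -3
  a_3 = 0·-3 + -1·0 = 0
  a_4 = 0·0 + -1·-3 = 3
  a_5 = 0·3 + -1·0 = 0
  a_6 = 0·0 + -1·3 = -3
  a_7 = 0·-3 + -1·0 = 0
  a_8 = 0·0 + -1·-3 = 3

0,-1 ; 3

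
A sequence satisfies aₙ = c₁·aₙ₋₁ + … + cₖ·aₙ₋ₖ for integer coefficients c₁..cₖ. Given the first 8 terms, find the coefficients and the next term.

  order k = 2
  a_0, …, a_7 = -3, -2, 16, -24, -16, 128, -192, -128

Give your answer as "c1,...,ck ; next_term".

  a_2 = -2·-2 + -4·-3 = 16
  a_3 = -2·16 + -4·-2 = -24
  a_4 = -2·-24 + -4·16 = -16
  a_5 = -2·-16 + -4·-24 = 128
  a_6 = -2·128 + -4·-16 = -192
  a_7 = -2·-192 + -4·128 = -128
  a_8 = -2·-128 + -4·-192 = 1024

-2,-4 ; 1024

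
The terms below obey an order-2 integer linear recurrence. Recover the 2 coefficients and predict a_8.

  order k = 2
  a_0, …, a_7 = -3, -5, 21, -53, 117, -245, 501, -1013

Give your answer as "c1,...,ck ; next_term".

  a_2 = -3·-5 + -2·-3 = 21
  a_3 = -3·21 + -2·-5 = -53
  a_4 = -3·-53 + -2·21 = 117
  a_5 = -3·117 + -2·-53 = -245
  a_6 = -3·-245 + -2·117 = 501
  a_7 = -3·501 + -2·-245 = -1013
  a_8 = -3·-1013 + -2·501 = 2037

-3,-2 ; 2037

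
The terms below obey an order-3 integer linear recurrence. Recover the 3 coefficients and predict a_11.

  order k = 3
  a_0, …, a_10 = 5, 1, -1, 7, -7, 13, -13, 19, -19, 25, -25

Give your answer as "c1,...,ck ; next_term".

-1,1,1 ; 31

  a_3 = -1·-1 + 1·1 + 1·5 = 7
  a_4 = -1·7 + 1·-1 + 1·1 = -7
  a_5 = -1·-7 + 1·7 + 1·-1 = 13
  a_6 = -1·13 + 1·-7 + 1·7 = -13
  a_7 = -1·-13 + 1·13 + 1·-7 = 19
  a_8 = -1·19 + 1·-13 + 1·13 = -19
  a_9 = -1·-19 + 1·19 + 1·-13 = 25
  a_10 = -1·25 + 1·-19 + 1·19 = -25
  a_11 = -1·-25 + 1·25 + 1·-19 = 31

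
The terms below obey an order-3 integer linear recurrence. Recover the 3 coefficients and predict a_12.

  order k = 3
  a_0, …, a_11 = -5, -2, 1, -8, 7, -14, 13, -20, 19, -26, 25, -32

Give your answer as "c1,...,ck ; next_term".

  a_3 = -1·1 + 1·-2 + 1·-5 = -8
  a_4 = -1·-8 + 1·1 + 1·-2 = 7
  a_5 = -1·7 + 1·-8 + 1·1 = -14
  a_6 = -1·-14 + 1·7 + 1·-8 = 13
  a_7 = -1·13 + 1·-14 + 1·7 = -20
  a_8 = -1·-20 + 1·13 + 1·-14 = 19
  a_9 = -1·19 + 1·-20 + 1·13 = -26
  a_10 = -1·-26 + 1·19 + 1·-20 = 25
  a_11 = -1·25 + 1·-26 + 1·19 = -32
  a_12 = -1·-32 + 1·25 + 1·-26 = 31

-1,1,1 ; 31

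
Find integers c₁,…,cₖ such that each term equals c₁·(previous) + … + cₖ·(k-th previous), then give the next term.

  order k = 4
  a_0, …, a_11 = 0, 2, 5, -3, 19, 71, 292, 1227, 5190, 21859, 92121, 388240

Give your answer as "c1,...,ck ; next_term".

  a_4 = 3·-3 + 4·5 + 4·2 + 3·0 = 19
  a_5 = 3·19 + 4·-3 + 4·5 + 3·2 = 71
  a_6 = 3·71 + 4·19 + 4·-3 + 3·5 = 292
  a_7 = 3·292 + 4·71 + 4·19 + 3·-3 = 1227
  a_8 = 3·1227 + 4·292 + 4·71 + 3·19 = 5190
  a_9 = 3·5190 + 4·1227 + 4·292 + 3·71 = 21859
  a_10 = 3·21859 + 4·5190 + 4·1227 + 3·292 = 92121
  a_11 = 3·92121 + 4·21859 + 4·5190 + 3·1227 = 388240
  a_12 = 3·388240 + 4·92121 + 4·21859 + 3·5190 = 1636210

3,4,4,3 ; 1636210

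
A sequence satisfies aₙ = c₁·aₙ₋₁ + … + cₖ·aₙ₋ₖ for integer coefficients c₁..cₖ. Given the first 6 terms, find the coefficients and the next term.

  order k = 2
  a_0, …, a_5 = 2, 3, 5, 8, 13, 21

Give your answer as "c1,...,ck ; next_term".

1,1 ; 34

  a_2 = 1·3 + 1·2 = 5
  a_3 = 1·5 + 1·3 = 8
  a_4 = 1·8 + 1·5 = 13
  a_5 = 1·13 + 1·8 = 21
  a_6 = 1·21 + 1·13 = 34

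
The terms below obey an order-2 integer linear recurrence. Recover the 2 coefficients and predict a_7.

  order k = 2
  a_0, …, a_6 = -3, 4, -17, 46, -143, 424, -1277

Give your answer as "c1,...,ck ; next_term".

-2,3 ; 3826

  a_2 = -2·4 + 3·-3 = -17
  a_3 = -2·-17 + 3·4 = 46
  a_4 = -2·46 + 3·-17 = -143
  a_5 = -2·-143 + 3·46 = 424
  a_6 = -2·424 + 3·-143 = -1277
  a_7 = -2·-1277 + 3·424 = 3826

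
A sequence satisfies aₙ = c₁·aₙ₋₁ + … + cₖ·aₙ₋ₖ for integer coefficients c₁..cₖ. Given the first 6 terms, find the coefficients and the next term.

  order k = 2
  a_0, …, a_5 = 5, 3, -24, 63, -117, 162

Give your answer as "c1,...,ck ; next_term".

  a_2 = -3·3 + -3·5 = -24
  a_3 = -3·-24 + -3·3 = 63
  a_4 = -3·63 + -3·-24 = -117
  a_5 = -3·-117 + -3·63 = 162
  a_6 = -3·162 + -3·-117 = -135

-3,-3 ; -135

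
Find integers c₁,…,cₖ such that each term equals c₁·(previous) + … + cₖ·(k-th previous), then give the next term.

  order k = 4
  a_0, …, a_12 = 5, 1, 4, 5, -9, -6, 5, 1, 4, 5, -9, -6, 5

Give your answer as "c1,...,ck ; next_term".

  a_4 = 0·5 + -1·4 + 0·1 + -1·5 = -9
  a_5 = 0·-9 + -1·5 + 0·4 + -1·1 = -6
  a_6 = 0·-6 + -1·-9 + 0·5 + -1·4 = 5
  a_7 = 0·5 + -1·-6 + 0·-9 + -1·5 = 1
  a_8 = 0·1 + -1·5 + 0·-6 + -1·-9 = 4
  a_9 = 0·4 + -1·1 + 0·5 + -1·-6 = 5
  a_10 = 0·5 + -1·4 + 0·1 + -1·5 = -9
  a_11 = 0·-9 + -1·5 + 0·4 + -1·1 = -6
  a_12 = 0·-6 + -1·-9 + 0·5 + -1·4 = 5
  a_13 = 0·5 + -1·-6 + 0·-9 + -1·5 = 1

0,-1,0,-1 ; 1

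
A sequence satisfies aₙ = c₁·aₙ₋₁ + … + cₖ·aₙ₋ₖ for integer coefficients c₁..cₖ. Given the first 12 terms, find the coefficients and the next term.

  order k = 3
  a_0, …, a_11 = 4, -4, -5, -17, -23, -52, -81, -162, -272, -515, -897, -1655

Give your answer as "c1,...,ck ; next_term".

1,2,-1 ; -2934

  a_3 = 1·-5 + 2·-4 + -1·4 = -17
  a_4 = 1·-17 + 2·-5 + -1·-4 = -23
  a_5 = 1·-23 + 2·-17 + -1·-5 = -52
  a_6 = 1·-52 + 2·-23 + -1·-17 = -81
  a_7 = 1·-81 + 2·-52 + -1·-23 = -162
  a_8 = 1·-162 + 2·-81 + -1·-52 = -272
  a_9 = 1·-272 + 2·-162 + -1·-81 = -515
  a_10 = 1·-515 + 2·-272 + -1·-162 = -897
  a_11 = 1·-897 + 2·-515 + -1·-272 = -1655
  a_12 = 1·-1655 + 2·-897 + -1·-515 = -2934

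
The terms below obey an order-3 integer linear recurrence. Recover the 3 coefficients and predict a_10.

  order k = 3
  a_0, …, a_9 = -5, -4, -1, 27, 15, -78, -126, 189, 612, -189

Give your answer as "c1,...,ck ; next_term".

  a_3 = 0·-1 + -3·-4 + -3·-5 = 27
  a_4 = 0·27 + -3·-1 + -3·-4 = 15
  a_5 = 0·15 + -3·27 + -3·-1 = -78
  a_6 = 0·-78 + -3·15 + -3·27 = -126
  a_7 = 0·-126 + -3·-78 + -3·15 = 189
  a_8 = 0·189 + -3·-126 + -3·-78 = 612
  a_9 = 0·612 + -3·189 + -3·-126 = -189
  a_10 = 0·-189 + -3·612 + -3·189 = -2403

0,-3,-3 ; -2403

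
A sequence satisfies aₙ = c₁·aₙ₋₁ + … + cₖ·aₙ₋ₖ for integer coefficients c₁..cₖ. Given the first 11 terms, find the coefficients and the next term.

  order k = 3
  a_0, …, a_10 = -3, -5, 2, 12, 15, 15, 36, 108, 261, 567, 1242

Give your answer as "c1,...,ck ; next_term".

  a_3 = 3·2 + -3·-5 + 3·-3 = 12
  a_4 = 3·12 + -3·2 + 3·-5 = 15
  a_5 = 3·15 + -3·12 + 3·2 = 15
  a_6 = 3·15 + -3·15 + 3·12 = 36
  a_7 = 3·36 + -3·15 + 3·15 = 108
  a_8 = 3·108 + -3·36 + 3·15 = 261
  a_9 = 3·261 + -3·108 + 3·36 = 567
  a_10 = 3·567 + -3·261 + 3·108 = 1242
  a_11 = 3·1242 + -3·567 + 3·261 = 2808

3,-3,3 ; 2808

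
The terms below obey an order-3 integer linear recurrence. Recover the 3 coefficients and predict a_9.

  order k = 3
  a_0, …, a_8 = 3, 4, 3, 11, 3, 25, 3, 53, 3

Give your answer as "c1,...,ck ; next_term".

-1,2,2 ; 109

  a_3 = -1·3 + 2·4 + 2·3 = 11
  a_4 = -1·11 + 2·3 + 2·4 = 3
  a_5 = -1·3 + 2·11 + 2·3 = 25
  a_6 = -1·25 + 2·3 + 2·11 = 3
  a_7 = -1·3 + 2·25 + 2·3 = 53
  a_8 = -1·53 + 2·3 + 2·25 = 3
  a_9 = -1·3 + 2·53 + 2·3 = 109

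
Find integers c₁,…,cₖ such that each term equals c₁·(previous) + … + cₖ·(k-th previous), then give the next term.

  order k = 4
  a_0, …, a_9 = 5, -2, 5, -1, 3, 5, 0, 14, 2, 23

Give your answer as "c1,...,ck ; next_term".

  a_4 = 0·-1 + 2·5 + 1·-2 + -1·5 = 3
  a_5 = 0·3 + 2·-1 + 1·5 + -1·-2 = 5
  a_6 = 0·5 + 2·3 + 1·-1 + -1·5 = 0
  a_7 = 0·0 + 2·5 + 1·3 + -1·-1 = 14
  a_8 = 0·14 + 2·0 + 1·5 + -1·3 = 2
  a_9 = 0·2 + 2·14 + 1·0 + -1·5 = 23
  a_10 = 0·23 + 2·2 + 1·14 + -1·0 = 18

0,2,1,-1 ; 18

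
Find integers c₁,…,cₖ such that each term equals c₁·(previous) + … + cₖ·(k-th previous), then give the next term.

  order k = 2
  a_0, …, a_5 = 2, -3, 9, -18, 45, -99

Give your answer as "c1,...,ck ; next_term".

  a_2 = -1·-3 + 3·2 = 9
  a_3 = -1·9 + 3·-3 = -18
  a_4 = -1·-18 + 3·9 = 45
  a_5 = -1·45 + 3·-18 = -99
  a_6 = -1·-99 + 3·45 = 234

-1,3 ; 234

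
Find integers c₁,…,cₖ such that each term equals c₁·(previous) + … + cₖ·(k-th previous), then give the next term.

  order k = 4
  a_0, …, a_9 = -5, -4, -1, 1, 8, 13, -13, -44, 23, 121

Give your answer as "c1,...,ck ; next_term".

1,-4,3,-3 ; -64

  a_4 = 1·1 + -4·-1 + 3·-4 + -3·-5 = 8
  a_5 = 1·8 + -4·1 + 3·-1 + -3·-4 = 13
  a_6 = 1·13 + -4·8 + 3·1 + -3·-1 = -13
  a_7 = 1·-13 + -4·13 + 3·8 + -3·1 = -44
  a_8 = 1·-44 + -4·-13 + 3·13 + -3·8 = 23
  a_9 = 1·23 + -4·-44 + 3·-13 + -3·13 = 121
  a_10 = 1·121 + -4·23 + 3·-44 + -3·-13 = -64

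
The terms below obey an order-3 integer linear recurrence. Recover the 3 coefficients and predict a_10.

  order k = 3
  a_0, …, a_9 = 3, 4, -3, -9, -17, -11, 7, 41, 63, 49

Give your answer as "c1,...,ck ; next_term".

1,0,-2 ; -33

  a_3 = 1·-3 + 0·4 + -2·3 = -9
  a_4 = 1·-9 + 0·-3 + -2·4 = -17
  a_5 = 1·-17 + 0·-9 + -2·-3 = -11
  a_6 = 1·-11 + 0·-17 + -2·-9 = 7
  a_7 = 1·7 + 0·-11 + -2·-17 = 41
  a_8 = 1·41 + 0·7 + -2·-11 = 63
  a_9 = 1·63 + 0·41 + -2·7 = 49
  a_10 = 1·49 + 0·63 + -2·41 = -33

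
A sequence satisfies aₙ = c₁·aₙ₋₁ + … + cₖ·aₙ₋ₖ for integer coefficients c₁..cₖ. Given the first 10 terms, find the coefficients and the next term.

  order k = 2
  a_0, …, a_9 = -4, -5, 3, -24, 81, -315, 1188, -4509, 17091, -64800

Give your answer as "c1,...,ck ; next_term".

  a_2 = -3·-5 + 3·-4 = 3
  a_3 = -3·3 + 3·-5 = -24
  a_4 = -3·-24 + 3·3 = 81
  a_5 = -3·81 + 3·-24 = -315
  a_6 = -3·-315 + 3·81 = 1188
  a_7 = -3·1188 + 3·-315 = -4509
  a_8 = -3·-4509 + 3·1188 = 17091
  a_9 = -3·17091 + 3·-4509 = -64800
  a_10 = -3·-64800 + 3·17091 = 245673

-3,3 ; 245673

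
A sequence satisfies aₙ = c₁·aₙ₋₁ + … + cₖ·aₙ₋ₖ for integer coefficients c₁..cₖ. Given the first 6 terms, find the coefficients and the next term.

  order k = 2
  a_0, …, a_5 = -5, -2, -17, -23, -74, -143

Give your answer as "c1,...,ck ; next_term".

  a_2 = 1·-2 + 3·-5 = -17
  a_3 = 1·-17 + 3·-2 = -23
  a_4 = 1·-23 + 3·-17 = -74
  a_5 = 1·-74 + 3·-23 = -143
  a_6 = 1·-143 + 3·-74 = -365

1,3 ; -365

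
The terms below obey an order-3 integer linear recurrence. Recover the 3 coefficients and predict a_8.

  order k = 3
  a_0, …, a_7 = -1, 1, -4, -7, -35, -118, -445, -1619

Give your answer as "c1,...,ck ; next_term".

3,3,-2 ; -5956

  a_3 = 3·-4 + 3·1 + -2·-1 = -7
  a_4 = 3·-7 + 3·-4 + -2·1 = -35
  a_5 = 3·-35 + 3·-7 + -2·-4 = -118
  a_6 = 3·-118 + 3·-35 + -2·-7 = -445
  a_7 = 3·-445 + 3·-118 + -2·-35 = -1619
  a_8 = 3·-1619 + 3·-445 + -2·-118 = -5956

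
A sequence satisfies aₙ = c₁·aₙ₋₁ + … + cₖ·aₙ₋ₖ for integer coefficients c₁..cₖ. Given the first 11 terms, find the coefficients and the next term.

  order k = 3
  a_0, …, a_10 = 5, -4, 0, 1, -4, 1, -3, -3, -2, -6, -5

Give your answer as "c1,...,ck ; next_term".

  a_3 = 0·0 + 1·-4 + 1·5 = 1
  a_4 = 0·1 + 1·0 + 1·-4 = -4
  a_5 = 0·-4 + 1·1 + 1·0 = 1
  a_6 = 0·1 + 1·-4 + 1·1 = -3
  a_7 = 0·-3 + 1·1 + 1·-4 = -3
  a_8 = 0·-3 + 1·-3 + 1·1 = -2
  a_9 = 0·-2 + 1·-3 + 1·-3 = -6
  a_10 = 0·-6 + 1·-2 + 1·-3 = -5
  a_11 = 0·-5 + 1·-6 + 1·-2 = -8

0,1,1 ; -8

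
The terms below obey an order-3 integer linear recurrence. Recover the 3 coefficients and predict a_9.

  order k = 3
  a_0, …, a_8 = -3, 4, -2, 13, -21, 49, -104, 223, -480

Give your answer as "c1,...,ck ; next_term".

  a_3 = -1·-2 + 2·4 + -1·-3 = 13
  a_4 = -1·13 + 2·-2 + -1·4 = -21
  a_5 = -1·-21 + 2·13 + -1·-2 = 49
  a_6 = -1·49 + 2·-21 + -1·13 = -104
  a_7 = -1·-104 + 2·49 + -1·-21 = 223
  a_8 = -1·223 + 2·-104 + -1·49 = -480
  a_9 = -1·-480 + 2·223 + -1·-104 = 1030

-1,2,-1 ; 1030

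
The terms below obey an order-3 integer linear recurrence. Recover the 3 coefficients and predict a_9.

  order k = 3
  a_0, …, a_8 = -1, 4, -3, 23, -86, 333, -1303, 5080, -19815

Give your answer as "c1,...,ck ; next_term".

  a_3 = -3·-3 + 3·4 + -2·-1 = 23
  a_4 = -3·23 + 3·-3 + -2·4 = -86
  a_5 = -3·-86 + 3·23 + -2·-3 = 333
  a_6 = -3·333 + 3·-86 + -2·23 = -1303
  a_7 = -3·-1303 + 3·333 + -2·-86 = 5080
  a_8 = -3·5080 + 3·-1303 + -2·333 = -19815
  a_9 = -3·-19815 + 3·5080 + -2·-1303 = 77291

-3,3,-2 ; 77291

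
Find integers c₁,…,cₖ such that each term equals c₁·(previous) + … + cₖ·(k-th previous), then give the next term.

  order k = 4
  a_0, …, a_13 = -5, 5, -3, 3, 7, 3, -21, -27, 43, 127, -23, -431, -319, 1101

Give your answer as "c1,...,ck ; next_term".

1,-3,0,1 ; 2035

  a_4 = 1·3 + -3·-3 + 0·5 + 1·-5 = 7
  a_5 = 1·7 + -3·3 + 0·-3 + 1·5 = 3
  a_6 = 1·3 + -3·7 + 0·3 + 1·-3 = -21
  a_7 = 1·-21 + -3·3 + 0·7 + 1·3 = -27
  a_8 = 1·-27 + -3·-21 + 0·3 + 1·7 = 43
  a_9 = 1·43 + -3·-27 + 0·-21 + 1·3 = 127
  a_10 = 1·127 + -3·43 + 0·-27 + 1·-21 = -23
  a_11 = 1·-23 + -3·127 + 0·43 + 1·-27 = -431
  a_12 = 1·-431 + -3·-23 + 0·127 + 1·43 = -319
  a_13 = 1·-319 + -3·-431 + 0·-23 + 1·127 = 1101
  a_14 = 1·1101 + -3·-319 + 0·-431 + 1·-23 = 2035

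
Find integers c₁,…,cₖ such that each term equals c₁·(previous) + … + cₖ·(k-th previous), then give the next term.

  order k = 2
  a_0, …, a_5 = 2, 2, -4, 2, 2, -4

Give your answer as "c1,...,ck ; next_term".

  a_2 = -1·2 + -1·2 = -4
  a_3 = -1·-4 + -1·2 = 2
  a_4 = -1·2 + -1·-4 = 2
  a_5 = -1·2 + -1·2 = -4
  a_6 = -1·-4 + -1·2 = 2

-1,-1 ; 2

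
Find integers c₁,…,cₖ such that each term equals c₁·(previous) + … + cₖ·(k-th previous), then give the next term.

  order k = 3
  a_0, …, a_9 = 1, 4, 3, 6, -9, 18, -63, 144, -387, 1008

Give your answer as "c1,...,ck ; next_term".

-1,3,-3 ; -2601

  a_3 = -1·3 + 3·4 + -3·1 = 6
  a_4 = -1·6 + 3·3 + -3·4 = -9
  a_5 = -1·-9 + 3·6 + -3·3 = 18
  a_6 = -1·18 + 3·-9 + -3·6 = -63
  a_7 = -1·-63 + 3·18 + -3·-9 = 144
  a_8 = -1·144 + 3·-63 + -3·18 = -387
  a_9 = -1·-387 + 3·144 + -3·-63 = 1008
  a_10 = -1·1008 + 3·-387 + -3·144 = -2601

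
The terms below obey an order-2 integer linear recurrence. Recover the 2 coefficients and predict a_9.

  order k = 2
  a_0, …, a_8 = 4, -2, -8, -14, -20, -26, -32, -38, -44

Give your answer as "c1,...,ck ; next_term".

2,-1 ; -50

  a_2 = 2·-2 + -1·4 = -8
  a_3 = 2·-8 + -1·-2 = -14
  a_4 = 2·-14 + -1·-8 = -20
  a_5 = 2·-20 + -1·-14 = -26
  a_6 = 2·-26 + -1·-20 = -32
  a_7 = 2·-32 + -1·-26 = -38
  a_8 = 2·-38 + -1·-32 = -44
  a_9 = 2·-44 + -1·-38 = -50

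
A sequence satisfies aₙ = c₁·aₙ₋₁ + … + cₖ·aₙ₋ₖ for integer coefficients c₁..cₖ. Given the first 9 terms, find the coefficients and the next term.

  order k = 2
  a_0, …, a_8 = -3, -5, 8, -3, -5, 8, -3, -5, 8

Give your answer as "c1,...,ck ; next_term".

  a_2 = -1·-5 + -1·-3 = 8
  a_3 = -1·8 + -1·-5 = -3
  a_4 = -1·-3 + -1·8 = -5
  a_5 = -1·-5 + -1·-3 = 8
  a_6 = -1·8 + -1·-5 = -3
  a_7 = -1·-3 + -1·8 = -5
  a_8 = -1·-5 + -1·-3 = 8
  a_9 = -1·8 + -1·-5 = -3

-1,-1 ; -3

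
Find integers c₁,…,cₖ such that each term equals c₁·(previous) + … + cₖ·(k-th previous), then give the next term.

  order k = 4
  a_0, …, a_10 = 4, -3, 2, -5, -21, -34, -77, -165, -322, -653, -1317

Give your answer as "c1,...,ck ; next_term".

  a_4 = 2·-5 + 0·2 + 1·-3 + -2·4 = -21
  a_5 = 2·-21 + 0·-5 + 1·2 + -2·-3 = -34
  a_6 = 2·-34 + 0·-21 + 1·-5 + -2·2 = -77
  a_7 = 2·-77 + 0·-34 + 1·-21 + -2·-5 = -165
  a_8 = 2·-165 + 0·-77 + 1·-34 + -2·-21 = -322
  a_9 = 2·-322 + 0·-165 + 1·-77 + -2·-34 = -653
  a_10 = 2·-653 + 0·-322 + 1·-165 + -2·-77 = -1317
  a_11 = 2·-1317 + 0·-653 + 1·-322 + -2·-165 = -2626

2,0,1,-2 ; -2626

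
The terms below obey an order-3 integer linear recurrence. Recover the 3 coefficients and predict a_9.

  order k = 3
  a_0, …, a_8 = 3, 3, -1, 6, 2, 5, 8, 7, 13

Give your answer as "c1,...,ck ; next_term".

0,1,1 ; 15

  a_3 = 0·-1 + 1·3 + 1·3 = 6
  a_4 = 0·6 + 1·-1 + 1·3 = 2
  a_5 = 0·2 + 1·6 + 1·-1 = 5
  a_6 = 0·5 + 1·2 + 1·6 = 8
  a_7 = 0·8 + 1·5 + 1·2 = 7
  a_8 = 0·7 + 1·8 + 1·5 = 13
  a_9 = 0·13 + 1·7 + 1·8 = 15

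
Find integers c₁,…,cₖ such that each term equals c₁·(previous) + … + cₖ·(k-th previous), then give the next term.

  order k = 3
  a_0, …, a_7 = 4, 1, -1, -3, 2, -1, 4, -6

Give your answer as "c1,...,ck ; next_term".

-1,0,-1 ; 7

  a_3 = -1·-1 + 0·1 + -1·4 = -3
  a_4 = -1·-3 + 0·-1 + -1·1 = 2
  a_5 = -1·2 + 0·-3 + -1·-1 = -1
  a_6 = -1·-1 + 0·2 + -1·-3 = 4
  a_7 = -1·4 + 0·-1 + -1·2 = -6
  a_8 = -1·-6 + 0·4 + -1·-1 = 7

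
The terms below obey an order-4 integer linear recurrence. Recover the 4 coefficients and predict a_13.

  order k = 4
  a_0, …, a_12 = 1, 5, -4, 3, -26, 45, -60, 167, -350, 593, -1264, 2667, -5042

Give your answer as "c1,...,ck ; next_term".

  a_4 = -2·3 + -1·-4 + -4·5 + -4·1 = -26
  a_5 = -2·-26 + -1·3 + -4·-4 + -4·5 = 45
  a_6 = -2·45 + -1·-26 + -4·3 + -4·-4 = -60
  a_7 = -2·-60 + -1·45 + -4·-26 + -4·3 = 167
  a_8 = -2·167 + -1·-60 + -4·45 + -4·-26 = -350
  a_9 = -2·-350 + -1·167 + -4·-60 + -4·45 = 593
  a_10 = -2·593 + -1·-350 + -4·167 + -4·-60 = -1264
  a_11 = -2·-1264 + -1·593 + -4·-350 + -4·167 = 2667
  a_12 = -2·2667 + -1·-1264 + -4·593 + -4·-350 = -5042
  a_13 = -2·-5042 + -1·2667 + -4·-1264 + -4·593 = 10101

-2,-1,-4,-4 ; 10101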